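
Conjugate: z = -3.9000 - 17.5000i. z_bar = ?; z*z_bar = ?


z_bar = -3.9000 + 17.5000i
z*z_bar = (-3.9)^2 + (-17.5)^2 = 15.21 + 306.25 = 321.46

z_bar = -3.9000 + 17.5000i, z*z_bar = 321.46


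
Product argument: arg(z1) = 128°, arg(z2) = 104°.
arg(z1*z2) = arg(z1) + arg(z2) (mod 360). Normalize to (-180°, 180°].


arg(z1*z2) = 128° + 104° = 232°
Normalized to (-180°, 180°]: -128°

-128°


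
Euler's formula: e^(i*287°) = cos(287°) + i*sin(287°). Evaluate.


cos(287°) = 0.2924
sin(287°) = -0.9563

e^(i*287°) = 0.2924 - 0.9563i


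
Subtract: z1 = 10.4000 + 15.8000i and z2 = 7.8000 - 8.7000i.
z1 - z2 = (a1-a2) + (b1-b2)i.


Real: 10.4 - 7.8 = 2.6
Imag: 15.8 + 8.7 = 24.5

2.6000 + 24.5000i


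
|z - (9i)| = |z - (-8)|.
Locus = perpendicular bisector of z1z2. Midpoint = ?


Equal distances means the locus is the perpendicular bisector of z1 and z2.
Midpoint = ((0+(-8))/2, (9+0)/2) = (-4.0000, 4.5000)

Perpendicular bisector through (-4.0000, 4.5000)


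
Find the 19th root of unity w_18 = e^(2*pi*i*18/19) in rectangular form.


Angle = 360*18/19 = 341.0526°
a = cos(341.0526°) = 0.9458
b = sin(341.0526°) = -0.3247

0.9458 - 0.3247i


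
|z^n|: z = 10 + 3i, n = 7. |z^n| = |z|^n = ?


|z| = sqrt(100+9) = sqrt(109) = 10.4403
|z^7| = |z|^7 = (sqrt(109))^7 = 109^3 * sqrt(109) = 1295029*sqrt(109)

|z^7| = 1295029*sqrt(109) ≈ 13520499.6979


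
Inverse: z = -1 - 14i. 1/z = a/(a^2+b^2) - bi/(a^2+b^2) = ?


|z|^2 = 1+196 = 197
1/z = (-1 + 14i)/197

1/z = -0.0051 + 0.0711i


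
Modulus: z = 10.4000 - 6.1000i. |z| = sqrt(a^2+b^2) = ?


|z| = sqrt(10.4^2 + (-6.1)^2) = sqrt(108.16 + 37.21) = sqrt(145.37) = 12.0569

|z| = 12.0569


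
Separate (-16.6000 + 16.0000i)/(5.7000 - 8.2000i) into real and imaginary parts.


Multiply by conjugate: (-16.6000 + 16.0000i)(5.7000 + 8.2000i) / (5.7^2 + (-8.2)^2)
Numerator real = -16.6*5.7 + 16*(-8.2) = -225.82
Numerator imag = 16*5.7 - (-16.6)*(-8.2) = -44.92
Denominator = 99.73
Re(z) = -225.82/99.73 = -2.2643
Im(z) = -44.92/99.73 = -0.4504

Re(z) = -2.2643, Im(z) = -0.4504


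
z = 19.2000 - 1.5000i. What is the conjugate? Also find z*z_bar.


z_bar = 19.2000 + 1.5000i
z*z_bar = 19.2^2 + (-1.5)^2 = 368.64 + 2.25 = 370.89

z_bar = 19.2000 + 1.5000i, z*z_bar = 370.89


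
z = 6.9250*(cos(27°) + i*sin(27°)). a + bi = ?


a = 6.9250*cos(27°) = 6.9250*0.891 = 6.1702
b = 6.9250*sin(27°) = 6.9250*0.45399 = 3.1439

6.1702 + 3.1439i


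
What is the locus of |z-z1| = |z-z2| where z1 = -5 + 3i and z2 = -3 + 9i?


Equal distances means the locus is the perpendicular bisector of z1 and z2.
Midpoint = ((-5+(-3))/2, (3+9)/2) = (-4.0000, 6.0000)

Perpendicular bisector through (-4.0000, 6.0000)


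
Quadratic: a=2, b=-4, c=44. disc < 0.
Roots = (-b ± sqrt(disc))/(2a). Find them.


disc = (-4)^2 - 4*2*44 = 16 - 352 = -336
sqrt(|disc|) = sqrt(336) = 18.3303
Real part = 4/(2*2) = 1.0000
Imag part = 18.3303/(2*2) = 4.5826

1.0000 ± 4.5826i


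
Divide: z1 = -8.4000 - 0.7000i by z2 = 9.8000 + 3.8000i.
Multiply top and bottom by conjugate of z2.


Conjugate of z2 = 9.8000 - 3.8000i
Numerator: (-8.4000 - 0.7000i)(9.8000 - 3.8000i) = -84.9800 + 25.0600i
Denominator: 9.8^2 + 3.8^2 = 110.48
Result = (-84.9800 + 25.0600i)/110.48

-0.7692 + 0.2268i


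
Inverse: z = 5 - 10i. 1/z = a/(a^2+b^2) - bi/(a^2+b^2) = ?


|z|^2 = 25+100 = 125
1/z = (5 + 10i)/125

1/z = 0.0400 + 0.0800i


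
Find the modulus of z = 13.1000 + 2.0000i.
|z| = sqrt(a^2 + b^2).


|z| = sqrt(13.1^2 + 2^2) = sqrt(171.61 + 4) = sqrt(175.61) = 13.2518

|z| = 13.2518


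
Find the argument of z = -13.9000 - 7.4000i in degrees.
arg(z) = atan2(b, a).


Re = -13.9, Im = -7.4
arg = atan2(-7.4, -13.9) = -151.9703 degrees

arg(z) = -151.9703 degrees


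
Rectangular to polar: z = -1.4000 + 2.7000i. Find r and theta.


r = sqrt(1.96+7.29) = sqrt(9.25) = 3.0414
theta = atan2(2.7, -1.4) = 117.4076 degrees

r = 3.0414, theta = 117.4076 degrees


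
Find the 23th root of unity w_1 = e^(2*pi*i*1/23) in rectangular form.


Angle = 360*1/23 = 15.6522°
a = cos(15.6522°) = 0.9629
b = sin(15.6522°) = 0.2698

0.9629 + 0.2698i


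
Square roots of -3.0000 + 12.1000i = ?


|z| = sqrt(9+146.41) = 12.4664
sqrt((|z|+a)/2) = sqrt((12.4664+(-3))/2) = sqrt(4.7332) = 2.1756
sqrt((|z|-a)/2) = sqrt((12.4664-(-3))/2) = sqrt(7.7332) = 2.7809

±(2.1756 + 2.7809i) i.e. 2.1756 + 2.7809i and -2.1756 - 2.7809i


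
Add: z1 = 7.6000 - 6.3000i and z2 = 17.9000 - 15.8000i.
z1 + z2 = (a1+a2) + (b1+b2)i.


Real: 7.6 + 17.9 = 25.5
Imag: -6.3 - 15.8 = -22.1

25.5000 - 22.1000i


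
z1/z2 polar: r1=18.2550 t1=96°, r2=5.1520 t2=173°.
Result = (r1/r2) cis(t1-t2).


r = 18.2550 / 5.1520 = 3.5433
theta = 96° - 173° = -77° = 283° (mod 360)

3.5433 cis(283°)


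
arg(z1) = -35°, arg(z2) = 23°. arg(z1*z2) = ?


arg(z1*z2) = -35° + 23° = -12°
Normalized to (-180°, 180°]: -12°

-12°


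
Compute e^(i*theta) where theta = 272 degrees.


cos(272°) = 0.0349
sin(272°) = -0.9994

e^(i*272°) = 0.0349 - 0.9994i


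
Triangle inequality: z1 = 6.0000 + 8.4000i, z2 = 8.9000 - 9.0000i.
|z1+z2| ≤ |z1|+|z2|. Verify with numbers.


|z1| = sqrt(6^2 + 8.4^2) = sqrt(106.56) = 10.3228
|z2| = sqrt(8.9^2 + (-9)^2) = sqrt(160.21) = 12.6574
z1+z2 = 14.9000 - 0.6000i
|z1+z2| = sqrt(222.37) = 14.9121
|z1|+|z2| = 10.3228 + 12.6574 = 22.9802

|z1+z2| = 14.9121 ≤ |z1|+|z2| = 22.9802 (verified)


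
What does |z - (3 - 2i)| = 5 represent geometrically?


|z - z0| = r is a circle with center z0 and radius r.
Center = (3, -2), radius = 5

Circle with center (3, -2) and radius 5


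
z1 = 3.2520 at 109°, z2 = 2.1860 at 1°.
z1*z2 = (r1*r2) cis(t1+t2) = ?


r = 3.2520 * 2.1860 = 7.1089
theta = 109° + 1° = 110° = 110° (mod 360)

7.1089 cis(110°)


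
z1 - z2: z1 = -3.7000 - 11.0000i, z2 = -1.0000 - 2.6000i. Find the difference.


Real: -3.7 + 1 = -2.7
Imag: -11 + 2.6 = -8.4

-2.7000 - 8.4000i


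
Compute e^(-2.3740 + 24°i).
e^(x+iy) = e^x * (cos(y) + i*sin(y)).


e^-2.3740 = 0.0931
cos(24°) = 0.91355
sin(24°) = 0.4067
Real = 0.0931*0.91355 = 0.0851
Imag = 0.0931*0.4067 = 0.0379

0.0851 + 0.0379i


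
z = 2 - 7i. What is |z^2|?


|z| = sqrt(4+49) = sqrt(53) = 7.2801
|z^2| = |z|^2 = (sqrt(53))^2 = 53

|z^2| = 53


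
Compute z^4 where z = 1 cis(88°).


r^4 = 1^4 = 1
n*theta = 4*88° = 352° = 352° (mod 360)
a = 1*cos(352°) = 0.9903
b = 1*sin(352°) = -0.1392

1 cis(352°) = 0.9903 - 0.1392i


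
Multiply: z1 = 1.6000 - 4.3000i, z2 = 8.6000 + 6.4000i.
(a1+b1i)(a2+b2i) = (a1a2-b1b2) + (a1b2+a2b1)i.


Real = 1.6*8.6 - (-4.3)*6.4 = 13.76 - (-27.52) = 41.28
Imag = 1.6*6.4 + 8.6*(-4.3) = 10.24 - (36.98) = -26.74

41.2800 - 26.7400i


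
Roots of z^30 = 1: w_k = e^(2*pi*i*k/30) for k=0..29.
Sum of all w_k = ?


The sum of all 30th roots of unity is 0.
Geometric series: (1 - w^30)/(1 - w) = (1-1)/(1-w) = 0 since w^30 = 1, w ≠ 1.
Alternatively: coefficient of z^29 in z^30 - 1 is 0.

0


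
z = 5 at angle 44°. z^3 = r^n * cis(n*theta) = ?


r^3 = 5^3 = 125
n*theta = 3*44° = 132° = 132° (mod 360)
a = 125*cos(132°) = -83.6413
b = 125*sin(132°) = 92.8931

125 cis(132°) = -83.6413 + 92.8931i


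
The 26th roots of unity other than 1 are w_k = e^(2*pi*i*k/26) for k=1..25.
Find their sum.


With w = e^(2*pi*i/26), all 26 of the 26th roots of unity w^0 = 1, w, ..., w^(25) sum to 0: 1 + w + ... + w^(25) = (1 - w^26)/(1 - w) = 0 since w^26 = 1, w ≠ 1.
Removing the root 1: w + w^2 + ... + w^(25) = 0 - 1 = -1

Sum = -1


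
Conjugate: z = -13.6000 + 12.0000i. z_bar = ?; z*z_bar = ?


z_bar = -13.6000 - 12.0000i
z*z_bar = (-13.6)^2 + 12^2 = 184.96 + 144 = 328.96

z_bar = -13.6000 - 12.0000i, z*z_bar = 328.96


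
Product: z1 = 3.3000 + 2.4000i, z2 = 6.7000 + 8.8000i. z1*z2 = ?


Real = 3.3*6.7 - 2.4*8.8 = 22.11 - 21.12 = 0.99
Imag = 3.3*8.8 + 6.7*2.4 = 29.04 + 16.08 = 45.12

0.9900 + 45.1200i


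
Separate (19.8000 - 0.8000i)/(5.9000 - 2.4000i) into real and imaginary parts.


Multiply by conjugate: (19.8000 - 0.8000i)(5.9000 + 2.4000i) / (5.9^2 + (-2.4)^2)
Numerator real = 19.8*5.9 - (0.8)*(-2.4) = 118.74
Numerator imag = -0.8*5.9 - 19.8*(-2.4) = 42.8
Denominator = 40.57
Re(z) = 118.74/40.57 = 2.9268
Im(z) = 42.8/40.57 = 1.0550

Re(z) = 2.9268, Im(z) = 1.0550


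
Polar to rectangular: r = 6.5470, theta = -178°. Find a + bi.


a = 6.5470*cos(-178°) = 6.5470*(-0.99939) = -6.5430
b = 6.5470*sin(-178°) = 6.5470*(-0.0349) = -0.2285

-6.5430 - 0.2285i


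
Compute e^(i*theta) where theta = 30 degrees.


cos(30°) = 0.8660
sin(30°) = 0.5000

e^(i*30°) = 0.8660 + 0.5000i


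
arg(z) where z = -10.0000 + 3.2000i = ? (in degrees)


Re = -10, Im = 3.2
arg = atan2(3.2, -10) = 162.2553 degrees

arg(z) = 162.2553 degrees


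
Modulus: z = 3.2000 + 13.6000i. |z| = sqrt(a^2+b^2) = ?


|z| = sqrt(3.2^2 + 13.6^2) = sqrt(10.24 + 184.96) = sqrt(195.2) = 13.9714

|z| = 13.9714


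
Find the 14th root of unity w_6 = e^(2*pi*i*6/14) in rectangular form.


Angle = 360*6/14 = 154.2857°
a = cos(154.2857°) = -0.9010
b = sin(154.2857°) = 0.4339

-0.9010 + 0.4339i


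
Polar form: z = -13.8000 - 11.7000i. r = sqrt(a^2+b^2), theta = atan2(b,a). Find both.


r = sqrt(190.44+136.89) = sqrt(327.33) = 18.0923
theta = atan2(-11.7, -13.8) = -139.7079 degrees

r = 18.0923, theta = -139.7079 degrees


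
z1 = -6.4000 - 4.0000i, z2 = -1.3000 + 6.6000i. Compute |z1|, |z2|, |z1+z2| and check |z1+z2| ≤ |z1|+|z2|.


|z1| = sqrt((-6.4)^2 + (-4)^2) = sqrt(56.96) = 7.5472
|z2| = sqrt((-1.3)^2 + 6.6^2) = sqrt(45.25) = 6.7268
z1+z2 = -7.7000 + 2.6000i
|z1+z2| = sqrt(66.05) = 8.1271
|z1|+|z2| = 7.5472 + 6.7268 = 14.2740

|z1+z2| = 8.1271 ≤ |z1|+|z2| = 14.2740 (verified)


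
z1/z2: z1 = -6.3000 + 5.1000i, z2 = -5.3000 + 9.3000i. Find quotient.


Conjugate of z2 = -5.3000 - 9.3000i
Numerator: (-6.3000 + 5.1000i)(-5.3000 - 9.3000i) = 80.8200 + 31.5600i
Denominator: (-5.3)^2 + 9.3^2 = 114.58
Result = (80.8200 + 31.5600i)/114.58

0.7054 + 0.2754i


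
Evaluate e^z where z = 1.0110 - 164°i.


e^1.0110 = 2.7483
cos(-164°) = -0.9613
sin(-164°) = -0.27564
Real = 2.7483*(-0.9613) = -2.6419
Imag = 2.7483*(-0.27564) = -0.7575

-2.6419 - 0.7575i


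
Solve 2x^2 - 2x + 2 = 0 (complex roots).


disc = (-2)^2 - 4*2*2 = 4 - 16 = -12
sqrt(|disc|) = sqrt(12) = 3.4641
Real part = 2/(2*2) = 0.5000
Imag part = 3.4641/(2*2) = 0.8660

0.5000 ± 0.8660i


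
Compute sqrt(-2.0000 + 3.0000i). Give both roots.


|z| = sqrt(4+9) = 3.6056
sqrt((|z|+a)/2) = sqrt((3.6056+(-2))/2) = sqrt(0.8028) = 0.8960
sqrt((|z|-a)/2) = sqrt((3.6056-(-2))/2) = sqrt(2.8028) = 1.6741

±(0.8960 + 1.6741i) i.e. 0.8960 + 1.6741i and -0.8960 - 1.6741i


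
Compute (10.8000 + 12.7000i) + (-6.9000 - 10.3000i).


Real: 10.8 - 6.9 = 3.9
Imag: 12.7 - 10.3 = 2.4

3.9000 + 2.4000i


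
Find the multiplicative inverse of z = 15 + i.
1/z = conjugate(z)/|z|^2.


|z|^2 = 225+1 = 226
1/z = (15 - 1i)/226

1/z = 0.0664 - 0.0044i


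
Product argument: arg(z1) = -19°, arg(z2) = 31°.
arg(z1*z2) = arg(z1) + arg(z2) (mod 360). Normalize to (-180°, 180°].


arg(z1*z2) = -19° + 31° = 12°
Normalized to (-180°, 180°]: 12°

12°


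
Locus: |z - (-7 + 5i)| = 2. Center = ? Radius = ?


|z - z0| = r is a circle with center z0 and radius r.
Center = (-7, 5), radius = 2

Circle with center (-7, 5) and radius 2


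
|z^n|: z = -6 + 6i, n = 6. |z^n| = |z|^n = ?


|z| = sqrt(36+36) = sqrt(72) = 8.4853
|z^6| = |z|^6 = (sqrt(72))^6 = 72^3 = 373248

|z^6| = 373248


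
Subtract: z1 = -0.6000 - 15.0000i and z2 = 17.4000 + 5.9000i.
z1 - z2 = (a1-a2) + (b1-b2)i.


Real: -0.6 - 17.4 = -18
Imag: -15 - 5.9 = -20.9

-18.0000 - 20.9000i


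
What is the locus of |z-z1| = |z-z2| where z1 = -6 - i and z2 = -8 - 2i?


Equal distances means the locus is the perpendicular bisector of z1 and z2.
Midpoint = ((-6+(-8))/2, (-1+(-2))/2) = (-7.0000, -1.5000)

Perpendicular bisector through (-7.0000, -1.5000)


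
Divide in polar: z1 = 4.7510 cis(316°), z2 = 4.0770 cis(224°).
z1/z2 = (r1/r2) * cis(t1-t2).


r = 4.7510 / 4.0770 = 1.1653
theta = 316° - 224° = 92° = 92° (mod 360)

1.1653 cis(92°)


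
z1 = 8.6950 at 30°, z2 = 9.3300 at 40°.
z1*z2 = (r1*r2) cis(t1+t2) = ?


r = 8.6950 * 9.3300 = 81.1244
theta = 30° + 40° = 70° = 70° (mod 360)

81.1244 cis(70°)


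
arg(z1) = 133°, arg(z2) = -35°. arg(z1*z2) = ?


arg(z1*z2) = 133° - 35° = 98°
Normalized to (-180°, 180°]: 98°

98°


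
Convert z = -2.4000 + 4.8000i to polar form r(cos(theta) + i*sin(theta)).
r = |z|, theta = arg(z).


r = sqrt(5.76+23.04) = sqrt(28.8) = 5.3666
theta = atan2(4.8, -2.4) = 116.5651 degrees

r = 5.3666, theta = 116.5651 degrees


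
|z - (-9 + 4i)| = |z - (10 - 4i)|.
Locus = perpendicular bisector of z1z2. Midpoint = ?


Equal distances means the locus is the perpendicular bisector of z1 and z2.
Midpoint = ((-9+10)/2, (4+(-4))/2) = (0.5000, 0)

Perpendicular bisector through (0.5000, 0)


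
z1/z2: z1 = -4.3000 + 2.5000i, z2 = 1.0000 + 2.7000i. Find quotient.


Conjugate of z2 = 1.0000 - 2.7000i
Numerator: (-4.3000 + 2.5000i)(1.0000 - 2.7000i) = 2.4500 + 14.1100i
Denominator: 1^2 + 2.7^2 = 8.29
Result = (2.4500 + 14.1100i)/8.29

0.2955 + 1.7021i


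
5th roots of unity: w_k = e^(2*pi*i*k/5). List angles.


The 5th roots of unity are cis(360k/5°) for k=0..4
Angle step = 360/5 = 72°
Primitive root: cis(72°)
Primitive root = 0.3090 + 0.9511i

5 roots at angles: 0°, 72°, 144°, 216°, 288°


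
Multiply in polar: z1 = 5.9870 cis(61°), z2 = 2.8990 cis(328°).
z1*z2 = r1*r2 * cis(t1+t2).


r = 5.9870 * 2.8990 = 17.3563
theta = 61° + 328° = 389° = 29° (mod 360)

17.3563 cis(29°)


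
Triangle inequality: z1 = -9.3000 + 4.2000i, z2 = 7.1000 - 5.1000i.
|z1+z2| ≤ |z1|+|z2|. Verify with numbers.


|z1| = sqrt((-9.3)^2 + 4.2^2) = sqrt(104.13) = 10.2044
|z2| = sqrt(7.1^2 + (-5.1)^2) = sqrt(76.42) = 8.7419
z1+z2 = -2.2000 - 0.9000i
|z1+z2| = sqrt(5.65) = 2.3770
|z1|+|z2| = 10.2044 + 8.7419 = 18.9463

|z1+z2| = 2.3770 ≤ |z1|+|z2| = 18.9463 (verified)


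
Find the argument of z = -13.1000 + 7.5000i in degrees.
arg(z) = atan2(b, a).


Re = -13.1, Im = 7.5
arg = atan2(7.5, -13.1) = 150.2080 degrees

arg(z) = 150.2080 degrees


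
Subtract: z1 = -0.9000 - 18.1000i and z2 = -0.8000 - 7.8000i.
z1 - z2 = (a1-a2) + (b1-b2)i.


Real: -0.9 + 0.8 = -0.1
Imag: -18.1 + 7.8 = -10.3

-0.1000 - 10.3000i


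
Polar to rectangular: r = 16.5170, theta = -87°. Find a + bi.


a = 16.5170*cos(-87°) = 16.5170*0.052336 = 0.8644
b = 16.5170*sin(-87°) = 16.5170*(-0.99863) = -16.4944

0.8644 - 16.4944i


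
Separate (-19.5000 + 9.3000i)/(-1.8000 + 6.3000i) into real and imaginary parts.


Multiply by conjugate: (-19.5000 + 9.3000i)(-1.8000 - 6.3000i) / ((-1.8)^2 + 6.3^2)
Numerator real = -19.5*(-1.8) + 9.3*6.3 = 93.69
Numerator imag = 9.3*(-1.8) - (-19.5)*6.3 = 106.11
Denominator = 42.93
Re(z) = 93.69/42.93 = 2.1824
Im(z) = 106.11/42.93 = 2.4717

Re(z) = 2.1824, Im(z) = 2.4717


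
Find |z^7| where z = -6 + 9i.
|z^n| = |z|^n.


|z| = sqrt(36+81) = sqrt(117) = 10.8167
|z^7| = |z|^7 = (sqrt(117))^7 = 117^3 * sqrt(117) = 1601613*sqrt(117)

|z^7| = 1601613*sqrt(117) ≈ 17324093.3848


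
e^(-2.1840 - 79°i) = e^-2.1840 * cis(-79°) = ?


e^-2.1840 = 0.1126
cos(-79°) = 0.1908
sin(-79°) = -0.9816
Real = 0.1126*0.1908 = 0.0215
Imag = 0.1126*(-0.9816) = -0.1105

0.0215 - 0.1105i


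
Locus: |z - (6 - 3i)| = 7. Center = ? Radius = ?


|z - z0| = r is a circle with center z0 and radius r.
Center = (6, -3), radius = 7

Circle with center (6, -3) and radius 7


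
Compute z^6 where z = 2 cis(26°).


r^6 = 2^6 = 64
n*theta = 6*26° = 156° = 156° (mod 360)
a = 64*cos(156°) = -58.4669
b = 64*sin(156°) = 26.0311

64 cis(156°) = -58.4669 + 26.0311i


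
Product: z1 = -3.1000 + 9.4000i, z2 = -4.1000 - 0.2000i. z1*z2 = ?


Real = -3.1*(-4.1) - 9.4*(-0.2) = 12.71 - (-1.88) = 14.59
Imag = -3.1*(-0.2) - (4.1)*9.4 = 0.62 - (38.54) = -37.92

14.5900 - 37.9200i


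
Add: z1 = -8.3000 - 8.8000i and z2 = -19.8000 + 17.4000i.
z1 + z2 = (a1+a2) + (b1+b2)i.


Real: -8.3 - 19.8 = -28.1
Imag: -8.8 + 17.4 = 8.6

-28.1000 + 8.6000i


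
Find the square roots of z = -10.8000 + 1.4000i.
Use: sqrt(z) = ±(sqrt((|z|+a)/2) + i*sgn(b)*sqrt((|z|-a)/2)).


|z| = sqrt(116.64+1.96) = 10.8904
sqrt((|z|+a)/2) = sqrt((10.8904+(-10.8))/2) = sqrt(0.0452) = 0.2126
sqrt((|z|-a)/2) = sqrt((10.8904-(-10.8))/2) = sqrt(10.8452) = 3.2932

±(0.2126 + 3.2932i) i.e. 0.2126 + 3.2932i and -0.2126 - 3.2932i


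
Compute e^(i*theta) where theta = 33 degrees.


cos(33°) = 0.8387
sin(33°) = 0.5446

e^(i*33°) = 0.8387 + 0.5446i


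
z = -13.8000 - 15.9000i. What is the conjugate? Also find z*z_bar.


z_bar = -13.8000 + 15.9000i
z*z_bar = (-13.8)^2 + (-15.9)^2 = 190.44 + 252.81 = 443.25

z_bar = -13.8000 + 15.9000i, z*z_bar = 443.25


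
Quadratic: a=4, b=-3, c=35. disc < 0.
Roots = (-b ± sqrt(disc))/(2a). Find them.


disc = (-3)^2 - 4*4*35 = 9 - 560 = -551
sqrt(|disc|) = sqrt(551) = 23.4734
Real part = 3/(2*4) = 0.3750
Imag part = 23.4734/(2*4) = 2.9342

0.3750 ± 2.9342i


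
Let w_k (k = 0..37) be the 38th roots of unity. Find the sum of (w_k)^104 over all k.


The roots are w_k = w^k with w = e^(2*pi*i/38), and (w^k)^104 = (w^104)^k.
So S = 1 + u + u^2 + ... + u^(37) with u = w^104.
104 = 2*38 + 28, so 104 is not a multiple of 38: u = (w^38)^2 * w^28 = w^28 ≠ 1 (w is a primitive 38th root), while u^38 = (w^38)^104 = 1.
Geometric series: S = (1 - u^38)/(1 - u) = (1 - 1)/(1 - u) = 0

S = 0


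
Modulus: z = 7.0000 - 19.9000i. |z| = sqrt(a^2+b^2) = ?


|z| = sqrt(7^2 + (-19.9)^2) = sqrt(49 + 396.01) = sqrt(445.01) = 21.0953

|z| = 21.0953


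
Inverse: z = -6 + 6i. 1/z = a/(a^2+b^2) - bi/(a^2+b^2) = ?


|z|^2 = 36+36 = 72
1/z = (-6 - 6i)/72

1/z = -0.0833 - 0.0833i


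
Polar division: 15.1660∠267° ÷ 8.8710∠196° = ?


r = 15.1660 / 8.8710 = 1.7096
theta = 267° - 196° = 71° = 71° (mod 360)

1.7096 cis(71°)


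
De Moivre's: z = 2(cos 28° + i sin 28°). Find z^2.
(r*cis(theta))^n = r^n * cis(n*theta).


r^2 = 2^2 = 4
n*theta = 2*28° = 56° = 56° (mod 360)
a = 4*cos(56°) = 2.2368
b = 4*sin(56°) = 3.3162

4 cis(56°) = 2.2368 + 3.3162i


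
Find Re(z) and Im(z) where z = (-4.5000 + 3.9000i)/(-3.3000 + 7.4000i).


Multiply by conjugate: (-4.5000 + 3.9000i)(-3.3000 - 7.4000i) / ((-3.3)^2 + 7.4^2)
Numerator real = -4.5*(-3.3) + 3.9*7.4 = 43.71
Numerator imag = 3.9*(-3.3) - (-4.5)*7.4 = 20.43
Denominator = 65.65
Re(z) = 43.71/65.65 = 0.6658
Im(z) = 20.43/65.65 = 0.3112

Re(z) = 0.6658, Im(z) = 0.3112


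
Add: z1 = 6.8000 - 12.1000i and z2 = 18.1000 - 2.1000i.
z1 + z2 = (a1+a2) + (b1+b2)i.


Real: 6.8 + 18.1 = 24.9
Imag: -12.1 - 2.1 = -14.2

24.9000 - 14.2000i


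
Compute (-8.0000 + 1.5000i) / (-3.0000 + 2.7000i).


Conjugate of z2 = -3.0000 - 2.7000i
Numerator: (-8.0000 + 1.5000i)(-3.0000 - 2.7000i) = 28.0500 + 17.1000i
Denominator: (-3)^2 + 2.7^2 = 16.29
Result = (28.0500 + 17.1000i)/16.29

1.7219 + 1.0497i


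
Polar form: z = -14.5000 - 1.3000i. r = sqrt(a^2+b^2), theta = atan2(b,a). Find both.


r = sqrt(210.25+1.69) = sqrt(211.94) = 14.5582
theta = atan2(-1.3, -14.5) = -174.8768 degrees

r = 14.5582, theta = -174.8768 degrees


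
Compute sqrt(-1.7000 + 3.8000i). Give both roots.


|z| = sqrt(2.89+14.44) = 4.1629
sqrt((|z|+a)/2) = sqrt((4.1629+(-1.7))/2) = sqrt(1.2315) = 1.1097
sqrt((|z|-a)/2) = sqrt((4.1629-(-1.7))/2) = sqrt(2.9315) = 1.7122

±(1.1097 + 1.7122i) i.e. 1.1097 + 1.7122i and -1.1097 - 1.7122i


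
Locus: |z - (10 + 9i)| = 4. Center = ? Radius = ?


|z - z0| = r is a circle with center z0 and radius r.
Center = (10, 9), radius = 4

Circle with center (10, 9) and radius 4


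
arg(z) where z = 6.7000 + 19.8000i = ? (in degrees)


Re = 6.7, Im = 19.8
arg = atan2(19.8, 6.7) = 71.3050 degrees

arg(z) = 71.3050 degrees


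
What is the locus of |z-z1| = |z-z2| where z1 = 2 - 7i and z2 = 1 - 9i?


Equal distances means the locus is the perpendicular bisector of z1 and z2.
Midpoint = ((2+1)/2, (-7+(-9))/2) = (1.5000, -8.0000)

Perpendicular bisector through (1.5000, -8.0000)


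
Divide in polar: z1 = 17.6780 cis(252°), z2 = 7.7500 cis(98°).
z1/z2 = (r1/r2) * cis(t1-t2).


r = 17.6780 / 7.7500 = 2.2810
theta = 252° - 98° = 154° = 154° (mod 360)

2.2810 cis(154°)


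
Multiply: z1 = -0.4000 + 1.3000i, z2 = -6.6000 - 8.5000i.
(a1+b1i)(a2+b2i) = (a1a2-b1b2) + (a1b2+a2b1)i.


Real = -0.4*(-6.6) - 1.3*(-8.5) = 2.64 - (-11.05) = 13.69
Imag = -0.4*(-8.5) - (6.6)*1.3 = 3.4 - (8.58) = -5.18

13.6900 - 5.1800i


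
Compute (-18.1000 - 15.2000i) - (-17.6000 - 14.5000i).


Real: -18.1 + 17.6 = -0.5
Imag: -15.2 + 14.5 = -0.7

-0.5000 - 0.7000i


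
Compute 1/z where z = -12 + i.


|z|^2 = 144+1 = 145
1/z = (-12 - 1i)/145

1/z = -0.0828 - 0.0069i


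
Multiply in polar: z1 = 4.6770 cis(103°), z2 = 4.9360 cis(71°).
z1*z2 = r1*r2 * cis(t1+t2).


r = 4.6770 * 4.9360 = 23.0857
theta = 103° + 71° = 174° = 174° (mod 360)

23.0857 cis(174°)


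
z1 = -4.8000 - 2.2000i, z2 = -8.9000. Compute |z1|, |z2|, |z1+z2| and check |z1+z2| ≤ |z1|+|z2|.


|z1| = sqrt((-4.8)^2 + (-2.2)^2) = sqrt(27.88) = 5.2802
|z2| = sqrt((-8.9)^2 + 0^2) = sqrt(79.21) = 8.9000
z1+z2 = -13.7000 - 2.2000i
|z1+z2| = sqrt(192.53) = 13.8755
|z1|+|z2| = 5.2802 + 8.9000 = 14.1802

|z1+z2| = 13.8755 ≤ |z1|+|z2| = 14.1802 (verified)


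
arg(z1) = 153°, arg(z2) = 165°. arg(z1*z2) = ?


arg(z1*z2) = 153° + 165° = 318°
Normalized to (-180°, 180°]: -42°

-42°


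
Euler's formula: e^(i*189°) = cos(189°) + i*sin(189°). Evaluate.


cos(189°) = -0.9877
sin(189°) = -0.1564

e^(i*189°) = -0.9877 - 0.1564i


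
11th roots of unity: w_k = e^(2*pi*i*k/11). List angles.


The 11th roots of unity are cis(360k/11°) for k=0..10
Angle step = 360/11 = 32.7273°
Primitive root: cis(32.7273°)
Primitive root = 0.8413 + 0.5406i

11 roots at angles: 0°, 32.7273°, 65.4545°, 98.1818°, 130.9091°, 163.6364°, 196.3636°, 229.0909°, 261.8182°, 294.5455°, 327.2727°


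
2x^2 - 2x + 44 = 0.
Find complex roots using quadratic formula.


disc = (-2)^2 - 4*2*44 = 4 - 352 = -348
sqrt(|disc|) = sqrt(348) = 18.6548
Real part = 2/(2*2) = 0.5000
Imag part = 18.6548/(2*2) = 4.6637

0.5000 ± 4.6637i


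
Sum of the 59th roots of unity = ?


The sum of all 59th roots of unity is 0.
Geometric series: (1 - w^59)/(1 - w) = (1-1)/(1-w) = 0 since w^59 = 1, w ≠ 1.
Alternatively: coefficient of z^58 in z^59 - 1 is 0.

0


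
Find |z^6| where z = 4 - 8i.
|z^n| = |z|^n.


|z| = sqrt(16+64) = sqrt(80) = 8.9443
|z^6| = |z|^6 = (sqrt(80))^6 = 80^3 = 512000

|z^6| = 512000


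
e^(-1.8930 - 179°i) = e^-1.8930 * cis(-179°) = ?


e^-1.8930 = 0.1506
cos(-179°) = -0.9998
sin(-179°) = -0.0175
Real = 0.1506*(-0.9998) = -0.1506
Imag = 0.1506*(-0.0175) = -0.0026

-0.1506 - 0.0026i


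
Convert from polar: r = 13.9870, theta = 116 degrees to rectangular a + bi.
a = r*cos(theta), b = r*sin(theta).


a = 13.9870*cos(116°) = 13.9870*(-0.43837) = -6.1315
b = 13.9870*sin(116°) = 13.9870*0.89879 = 12.5714

-6.1315 + 12.5714i


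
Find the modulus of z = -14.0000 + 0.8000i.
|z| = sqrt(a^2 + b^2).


|z| = sqrt((-14)^2 + 0.8^2) = sqrt(196 + 0.64) = sqrt(196.64) = 14.0228

|z| = 14.0228


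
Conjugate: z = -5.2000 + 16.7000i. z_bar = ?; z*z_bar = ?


z_bar = -5.2000 - 16.7000i
z*z_bar = (-5.2)^2 + 16.7^2 = 27.04 + 278.89 = 305.93

z_bar = -5.2000 - 16.7000i, z*z_bar = 305.93


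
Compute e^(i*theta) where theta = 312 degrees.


cos(312°) = 0.6691
sin(312°) = -0.7431

e^(i*312°) = 0.6691 - 0.7431i


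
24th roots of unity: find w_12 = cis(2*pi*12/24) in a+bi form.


Angle = 360*12/24 = 180°
a = cos(180°) = -1.0000
b = sin(180°) = 0

-1.0000 + 0i


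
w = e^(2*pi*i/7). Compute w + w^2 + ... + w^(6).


With w = e^(2*pi*i/7), all 7 of the 7th roots of unity w^0 = 1, w, ..., w^(6) sum to 0: 1 + w + ... + w^(6) = (1 - w^7)/(1 - w) = 0 since w^7 = 1, w ≠ 1.
Removing the root 1: w + w^2 + ... + w^(6) = 0 - 1 = -1

Sum = -1


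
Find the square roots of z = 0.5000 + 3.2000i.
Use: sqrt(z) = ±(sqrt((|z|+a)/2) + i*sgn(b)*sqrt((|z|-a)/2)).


|z| = sqrt(0.25+10.24) = 3.2388
sqrt((|z|+a)/2) = sqrt((3.2388+0.5)/2) = sqrt(1.8694) = 1.3673
sqrt((|z|-a)/2) = sqrt((3.2388-0.5)/2) = sqrt(1.3694) = 1.1702

±(1.3673 + 1.1702i) i.e. 1.3673 + 1.1702i and -1.3673 - 1.1702i


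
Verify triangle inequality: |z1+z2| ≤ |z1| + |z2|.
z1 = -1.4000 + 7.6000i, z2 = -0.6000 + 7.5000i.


|z1| = sqrt((-1.4)^2 + 7.6^2) = sqrt(59.72) = 7.7279
|z2| = sqrt((-0.6)^2 + 7.5^2) = sqrt(56.61) = 7.5240
z1+z2 = -2.0000 + 15.1000i
|z1+z2| = sqrt(232.01) = 15.2319
|z1|+|z2| = 7.7279 + 7.5240 = 15.2519

|z1+z2| = 15.2319 ≤ |z1|+|z2| = 15.2519 (verified)


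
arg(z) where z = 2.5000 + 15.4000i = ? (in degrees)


Re = 2.5, Im = 15.4
arg = atan2(15.4, 2.5) = 80.7792 degrees

arg(z) = 80.7792 degrees


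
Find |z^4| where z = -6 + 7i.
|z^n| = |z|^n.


|z| = sqrt(36+49) = sqrt(85) = 9.2195
|z^4| = |z|^4 = (sqrt(85))^4 = 85^2 = 7225

|z^4| = 7225


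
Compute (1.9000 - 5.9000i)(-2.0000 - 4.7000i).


Real = 1.9*(-2) - (-5.9)*(-4.7) = -3.8 - 27.73 = -31.53
Imag = 1.9*(-4.7) - (2)*(-5.9) = -8.93 + 11.8 = 2.87

-31.5300 + 2.8700i


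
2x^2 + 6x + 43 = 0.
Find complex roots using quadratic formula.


disc = 6^2 - 4*2*43 = 36 - 344 = -308
sqrt(|disc|) = sqrt(308) = 17.5499
Real part = -6/(2*2) = -1.5000
Imag part = 17.5499/(2*2) = 4.3875

-1.5000 ± 4.3875i


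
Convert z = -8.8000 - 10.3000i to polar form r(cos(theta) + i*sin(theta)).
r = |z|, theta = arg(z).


r = sqrt(77.44+106.09) = sqrt(183.53) = 13.5473
theta = atan2(-10.3, -8.8) = -130.5095 degrees

r = 13.5473, theta = -130.5095 degrees


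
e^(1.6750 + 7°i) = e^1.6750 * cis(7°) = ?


e^1.6750 = 5.3388
cos(7°) = 0.99255
sin(7°) = 0.12187
Real = 5.3388*0.99255 = 5.2990
Imag = 5.3388*0.12187 = 0.6506

5.2990 + 0.6506i


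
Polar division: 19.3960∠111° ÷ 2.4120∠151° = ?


r = 19.3960 / 2.4120 = 8.0415
theta = 111° - 151° = -40° = 320° (mod 360)

8.0415 cis(320°)


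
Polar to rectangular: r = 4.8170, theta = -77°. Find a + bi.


a = 4.8170*cos(-77°) = 4.8170*0.22495 = 1.0836
b = 4.8170*sin(-77°) = 4.8170*(-0.97437) = -4.6935

1.0836 - 4.6935i


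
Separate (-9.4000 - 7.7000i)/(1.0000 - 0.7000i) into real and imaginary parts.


Multiply by conjugate: (-9.4000 - 7.7000i)(1.0000 + 0.7000i) / (1^2 + (-0.7)^2)
Numerator real = -9.4*1 - (7.7)*(-0.7) = -4.01
Numerator imag = -7.7*1 - (-9.4)*(-0.7) = -14.28
Denominator = 1.49
Re(z) = -4.01/1.49 = -2.6913
Im(z) = -14.28/1.49 = -9.5839

Re(z) = -2.6913, Im(z) = -9.5839


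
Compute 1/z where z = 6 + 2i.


|z|^2 = 36+4 = 40
1/z = (6 - 2i)/40

1/z = 0.1500 - 0.0500i


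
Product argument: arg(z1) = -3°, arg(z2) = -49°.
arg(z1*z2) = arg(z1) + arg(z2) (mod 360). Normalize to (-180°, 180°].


arg(z1*z2) = -3° - 49° = -52°
Normalized to (-180°, 180°]: -52°

-52°


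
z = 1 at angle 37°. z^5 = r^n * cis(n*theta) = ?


r^5 = 1^5 = 1
n*theta = 5*37° = 185° = 185° (mod 360)
a = 1*cos(185°) = -0.9962
b = 1*sin(185°) = -0.0872

1 cis(185°) = -0.9962 - 0.0872i


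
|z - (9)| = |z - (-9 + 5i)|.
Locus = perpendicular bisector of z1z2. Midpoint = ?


Equal distances means the locus is the perpendicular bisector of z1 and z2.
Midpoint = ((9+(-9))/2, (0+5)/2) = (0, 2.5000)

Perpendicular bisector through (0, 2.5000)


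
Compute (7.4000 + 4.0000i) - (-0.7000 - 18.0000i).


Real: 7.4 + 0.7 = 8.1
Imag: 4 + 18 = 22

8.1000 + 22.0000i


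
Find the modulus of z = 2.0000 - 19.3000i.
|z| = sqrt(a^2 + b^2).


|z| = sqrt(2^2 + (-19.3)^2) = sqrt(4 + 372.49) = sqrt(376.49) = 19.4034

|z| = 19.4034


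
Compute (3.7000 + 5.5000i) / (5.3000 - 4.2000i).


Conjugate of z2 = 5.3000 + 4.2000i
Numerator: (3.7000 + 5.5000i)(5.3000 + 4.2000i) = -3.4900 + 44.6900i
Denominator: 5.3^2 + (-4.2)^2 = 45.73
Result = (-3.4900 + 44.6900i)/45.73

-0.0763 + 0.9773i


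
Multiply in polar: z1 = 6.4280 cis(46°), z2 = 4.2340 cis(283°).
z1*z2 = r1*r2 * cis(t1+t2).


r = 6.4280 * 4.2340 = 27.2162
theta = 46° + 283° = 329° = 329° (mod 360)

27.2162 cis(329°)


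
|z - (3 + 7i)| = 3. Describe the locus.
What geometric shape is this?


|z - z0| = r is a circle with center z0 and radius r.
Center = (3, 7), radius = 3

Circle with center (3, 7) and radius 3


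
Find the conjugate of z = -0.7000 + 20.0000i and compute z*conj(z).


z_bar = -0.7000 - 20.0000i
z*z_bar = (-0.7)^2 + 20^2 = 0.49 + 400 = 400.49

z_bar = -0.7000 - 20.0000i, z*z_bar = 400.49


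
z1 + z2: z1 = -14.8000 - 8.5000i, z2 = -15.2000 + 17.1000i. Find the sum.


Real: -14.8 - 15.2 = -30
Imag: -8.5 + 17.1 = 8.6

-30.0000 + 8.6000i


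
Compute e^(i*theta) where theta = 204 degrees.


cos(204°) = -0.9135
sin(204°) = -0.4067

e^(i*204°) = -0.9135 - 0.4067i


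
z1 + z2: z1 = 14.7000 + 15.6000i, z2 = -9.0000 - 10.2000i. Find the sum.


Real: 14.7 - 9 = 5.7
Imag: 15.6 - 10.2 = 5.4

5.7000 + 5.4000i


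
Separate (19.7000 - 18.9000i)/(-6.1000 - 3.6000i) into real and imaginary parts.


Multiply by conjugate: (19.7000 - 18.9000i)(-6.1000 + 3.6000i) / ((-6.1)^2 + (-3.6)^2)
Numerator real = 19.7*(-6.1) - (18.9)*(-3.6) = -52.13
Numerator imag = -18.9*(-6.1) - 19.7*(-3.6) = 186.21
Denominator = 50.17
Re(z) = -52.13/50.17 = -1.0391
Im(z) = 186.21/50.17 = 3.7116

Re(z) = -1.0391, Im(z) = 3.7116


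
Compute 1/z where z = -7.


|z|^2 = 49+0 = 49
1/z = (-7 - 0i)/49

1/z = -0.1429 + 0i


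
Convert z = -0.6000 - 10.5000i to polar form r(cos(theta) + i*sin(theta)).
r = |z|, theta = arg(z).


r = sqrt(0.36+110.25) = sqrt(110.61) = 10.5171
theta = atan2(-10.5, -0.6) = -93.2705 degrees

r = 10.5171, theta = -93.2705 degrees


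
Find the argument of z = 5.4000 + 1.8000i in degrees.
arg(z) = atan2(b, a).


Re = 5.4, Im = 1.8
arg = atan2(1.8, 5.4) = 18.4349 degrees

arg(z) = 18.4349 degrees


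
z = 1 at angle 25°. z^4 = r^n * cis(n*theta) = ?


r^4 = 1^4 = 1
n*theta = 4*25° = 100° = 100° (mod 360)
a = 1*cos(100°) = -0.1736
b = 1*sin(100°) = 0.9848

1 cis(100°) = -0.1736 + 0.9848i


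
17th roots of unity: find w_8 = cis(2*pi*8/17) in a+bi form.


Angle = 360*8/17 = 169.4118°
a = cos(169.4118°) = -0.9830
b = sin(169.4118°) = 0.1837

-0.9830 + 0.1837i


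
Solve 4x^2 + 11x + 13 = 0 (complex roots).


disc = 11^2 - 4*4*13 = 121 - 208 = -87
sqrt(|disc|) = sqrt(87) = 9.3274
Real part = -11/(2*4) = -1.3750
Imag part = 9.3274/(2*4) = 1.1659

-1.3750 ± 1.1659i


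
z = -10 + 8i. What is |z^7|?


|z| = sqrt(100+64) = sqrt(164) = 12.8062
|z^7| = |z|^7 = (sqrt(164))^7 = 164^3 * sqrt(164) = 4410944*sqrt(164)

|z^7| = 4410944*sqrt(164) ≈ 56487644.8727


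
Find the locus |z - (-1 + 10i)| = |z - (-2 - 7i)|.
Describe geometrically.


Equal distances means the locus is the perpendicular bisector of z1 and z2.
Midpoint = ((-1+(-2))/2, (10+(-7))/2) = (-1.5000, 1.5000)

Perpendicular bisector through (-1.5000, 1.5000)


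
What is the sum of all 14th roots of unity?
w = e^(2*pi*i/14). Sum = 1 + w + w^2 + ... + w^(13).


The sum of all 14th roots of unity is 0.
Geometric series: (1 - w^14)/(1 - w) = (1-1)/(1-w) = 0 since w^14 = 1, w ≠ 1.
Alternatively: coefficient of z^13 in z^14 - 1 is 0.

0


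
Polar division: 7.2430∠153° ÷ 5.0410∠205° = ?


r = 7.2430 / 5.0410 = 1.4368
theta = 153° - 205° = -52° = 308° (mod 360)

1.4368 cis(308°)


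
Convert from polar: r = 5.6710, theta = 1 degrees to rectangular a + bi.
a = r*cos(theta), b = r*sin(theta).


a = 5.6710*cos(1°) = 5.6710*0.99985 = 5.6701
b = 5.6710*sin(1°) = 5.6710*0.01745 = 0.0990

5.6701 + 0.0990i


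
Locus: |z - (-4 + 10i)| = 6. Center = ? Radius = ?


|z - z0| = r is a circle with center z0 and radius r.
Center = (-4, 10), radius = 6

Circle with center (-4, 10) and radius 6


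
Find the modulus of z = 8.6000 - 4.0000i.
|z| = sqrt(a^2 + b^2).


|z| = sqrt(8.6^2 + (-4)^2) = sqrt(73.96 + 16) = sqrt(89.96) = 9.4847

|z| = 9.4847


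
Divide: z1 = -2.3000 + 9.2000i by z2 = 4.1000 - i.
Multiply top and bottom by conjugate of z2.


Conjugate of z2 = 4.1000 + i
Numerator: (-2.3000 + 9.2000i)(4.1000 + i) = -18.6300 + 35.4200i
Denominator: 4.1^2 + (-1)^2 = 17.81
Result = (-18.6300 + 35.4200i)/17.81

-1.0460 + 1.9888i


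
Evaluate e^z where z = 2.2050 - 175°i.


e^2.2050 = 9.0703
cos(-175°) = -0.99619
sin(-175°) = -0.087156
Real = 9.0703*(-0.99619) = -9.0357
Imag = 9.0703*(-0.087156) = -0.7905

-9.0357 - 0.7905i


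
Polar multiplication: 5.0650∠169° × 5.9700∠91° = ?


r = 5.0650 * 5.9700 = 30.2381
theta = 169° + 91° = 260° = 260° (mod 360)

30.2381 cis(260°)


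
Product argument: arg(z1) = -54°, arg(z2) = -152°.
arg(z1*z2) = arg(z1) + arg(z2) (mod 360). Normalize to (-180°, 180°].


arg(z1*z2) = -54° - 152° = -206°
Normalized to (-180°, 180°]: 154°

154°


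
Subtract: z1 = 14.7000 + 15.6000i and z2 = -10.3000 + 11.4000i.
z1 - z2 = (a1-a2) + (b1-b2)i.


Real: 14.7 + 10.3 = 25
Imag: 15.6 - 11.4 = 4.2

25.0000 + 4.2000i


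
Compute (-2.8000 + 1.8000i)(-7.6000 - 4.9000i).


Real = -2.8*(-7.6) - 1.8*(-4.9) = 21.28 - (-8.82) = 30.1
Imag = -2.8*(-4.9) - (7.6)*1.8 = 13.72 - (13.68) = 0.04

30.1000 + 0.0400i


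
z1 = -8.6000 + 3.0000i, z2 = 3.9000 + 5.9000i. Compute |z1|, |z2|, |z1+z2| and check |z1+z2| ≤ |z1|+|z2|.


|z1| = sqrt((-8.6)^2 + 3^2) = sqrt(82.96) = 9.1082
|z2| = sqrt(3.9^2 + 5.9^2) = sqrt(50.02) = 7.0725
z1+z2 = -4.7000 + 8.9000i
|z1+z2| = sqrt(101.3) = 10.0648
|z1|+|z2| = 9.1082 + 7.0725 = 16.1807

|z1+z2| = 10.0648 ≤ |z1|+|z2| = 16.1807 (verified)


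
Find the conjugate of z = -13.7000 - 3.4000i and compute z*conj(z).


z_bar = -13.7000 + 3.4000i
z*z_bar = (-13.7)^2 + (-3.4)^2 = 187.69 + 11.56 = 199.25

z_bar = -13.7000 + 3.4000i, z*z_bar = 199.25


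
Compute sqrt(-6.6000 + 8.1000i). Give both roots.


|z| = sqrt(43.56+65.61) = 10.4484
sqrt((|z|+a)/2) = sqrt((10.4484+(-6.6))/2) = sqrt(1.9242) = 1.3872
sqrt((|z|-a)/2) = sqrt((10.4484-(-6.6))/2) = sqrt(8.5242) = 2.9196

±(1.3872 + 2.9196i) i.e. 1.3872 + 2.9196i and -1.3872 - 2.9196i


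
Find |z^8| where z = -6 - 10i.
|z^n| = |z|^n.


|z| = sqrt(36+100) = sqrt(136) = 11.6619
|z^8| = |z|^8 = (sqrt(136))^8 = 136^4 = 342102016

|z^8| = 342102016


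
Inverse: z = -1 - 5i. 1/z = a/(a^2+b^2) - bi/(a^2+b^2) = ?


|z|^2 = 1+25 = 26
1/z = (-1 + 5i)/26

1/z = -0.0385 + 0.1923i


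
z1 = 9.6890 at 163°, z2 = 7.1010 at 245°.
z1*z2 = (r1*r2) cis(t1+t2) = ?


r = 9.6890 * 7.1010 = 68.8016
theta = 163° + 245° = 408° = 48° (mod 360)

68.8016 cis(48°)


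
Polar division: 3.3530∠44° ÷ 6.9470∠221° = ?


r = 3.3530 / 6.9470 = 0.4827
theta = 44° - 221° = -177° = 183° (mod 360)

0.4827 cis(183°)


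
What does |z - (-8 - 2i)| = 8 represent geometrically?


|z - z0| = r is a circle with center z0 and radius r.
Center = (-8, -2), radius = 8

Circle with center (-8, -2) and radius 8


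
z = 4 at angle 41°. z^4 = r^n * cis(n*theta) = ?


r^4 = 4^4 = 256
n*theta = 4*41° = 164° = 164° (mod 360)
a = 256*cos(164°) = -246.0830
b = 256*sin(164°) = 70.5632

256 cis(164°) = -246.0830 + 70.5632i


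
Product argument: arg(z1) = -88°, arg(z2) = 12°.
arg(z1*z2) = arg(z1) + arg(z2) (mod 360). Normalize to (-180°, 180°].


arg(z1*z2) = -88° + 12° = -76°
Normalized to (-180°, 180°]: -76°

-76°


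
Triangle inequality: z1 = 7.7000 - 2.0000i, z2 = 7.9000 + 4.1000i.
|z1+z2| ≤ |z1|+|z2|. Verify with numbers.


|z1| = sqrt(7.7^2 + (-2)^2) = sqrt(63.29) = 7.9555
|z2| = sqrt(7.9^2 + 4.1^2) = sqrt(79.22) = 8.9006
z1+z2 = 15.6000 + 2.1000i
|z1+z2| = sqrt(247.77) = 15.7407
|z1|+|z2| = 7.9555 + 8.9006 = 16.8561

|z1+z2| = 15.7407 ≤ |z1|+|z2| = 16.8561 (verified)


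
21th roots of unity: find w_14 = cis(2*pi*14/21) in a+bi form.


Angle = 360*14/21 = 240°
a = cos(240°) = -0.5000
b = sin(240°) = -0.8660

-0.5000 - 0.8660i


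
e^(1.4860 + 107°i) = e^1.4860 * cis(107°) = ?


e^1.4860 = 4.4194
cos(107°) = -0.29237
sin(107°) = 0.9563
Real = 4.4194*(-0.29237) = -1.2921
Imag = 4.4194*0.9563 = 4.2263

-1.2921 + 4.2263i


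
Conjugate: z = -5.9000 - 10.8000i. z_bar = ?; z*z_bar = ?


z_bar = -5.9000 + 10.8000i
z*z_bar = (-5.9)^2 + (-10.8)^2 = 34.81 + 116.64 = 151.45

z_bar = -5.9000 + 10.8000i, z*z_bar = 151.45


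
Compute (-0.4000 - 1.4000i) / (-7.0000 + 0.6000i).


Conjugate of z2 = -7.0000 - 0.6000i
Numerator: (-0.4000 - 1.4000i)(-7.0000 - 0.6000i) = 1.9600 + 10.0400i
Denominator: (-7)^2 + 0.6^2 = 49.36
Result = (1.9600 + 10.0400i)/49.36

0.0397 + 0.2034i


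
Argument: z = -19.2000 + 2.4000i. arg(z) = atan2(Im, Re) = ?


Re = -19.2, Im = 2.4
arg = atan2(2.4, -19.2) = 172.8750 degrees

arg(z) = 172.8750 degrees


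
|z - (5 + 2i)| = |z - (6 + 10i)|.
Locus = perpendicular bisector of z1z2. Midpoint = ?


Equal distances means the locus is the perpendicular bisector of z1 and z2.
Midpoint = ((5+6)/2, (2+10)/2) = (5.5000, 6.0000)

Perpendicular bisector through (5.5000, 6.0000)


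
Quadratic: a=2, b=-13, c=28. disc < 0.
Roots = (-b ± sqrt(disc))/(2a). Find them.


disc = (-13)^2 - 4*2*28 = 169 - 224 = -55
sqrt(|disc|) = sqrt(55) = 7.4162
Real part = 13/(2*2) = 3.2500
Imag part = 7.4162/(2*2) = 1.8540

3.2500 ± 1.8540i


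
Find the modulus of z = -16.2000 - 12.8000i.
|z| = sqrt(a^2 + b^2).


|z| = sqrt((-16.2)^2 + (-12.8)^2) = sqrt(262.44 + 163.84) = sqrt(426.28) = 20.6465

|z| = 20.6465


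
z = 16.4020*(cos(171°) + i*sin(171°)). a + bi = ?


a = 16.4020*cos(171°) = 16.4020*(-0.98769) = -16.2001
b = 16.4020*sin(171°) = 16.4020*0.15643 = 2.5658

-16.2001 + 2.5658i


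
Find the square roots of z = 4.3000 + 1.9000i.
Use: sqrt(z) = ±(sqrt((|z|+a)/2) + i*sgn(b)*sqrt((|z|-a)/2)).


|z| = sqrt(18.49+3.61) = 4.7011
sqrt((|z|+a)/2) = sqrt((4.7011+4.3)/2) = sqrt(4.5005) = 2.1214
sqrt((|z|-a)/2) = sqrt((4.7011-4.3)/2) = sqrt(0.2005) = 0.4478

±(2.1214 + 0.4478i) i.e. 2.1214 + 0.4478i and -2.1214 - 0.4478i


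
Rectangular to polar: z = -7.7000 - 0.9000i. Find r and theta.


r = sqrt(59.29+0.81) = sqrt(60.1) = 7.7524
theta = atan2(-0.9, -7.7) = -173.3333 degrees

r = 7.7524, theta = -173.3333 degrees


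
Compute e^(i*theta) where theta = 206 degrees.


cos(206°) = -0.8988
sin(206°) = -0.4384

e^(i*206°) = -0.8988 - 0.4384i


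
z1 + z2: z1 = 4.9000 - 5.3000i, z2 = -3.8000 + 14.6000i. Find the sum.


Real: 4.9 - 3.8 = 1.1
Imag: -5.3 + 14.6 = 9.3

1.1000 + 9.3000i


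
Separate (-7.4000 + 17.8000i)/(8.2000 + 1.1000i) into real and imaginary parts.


Multiply by conjugate: (-7.4000 + 17.8000i)(8.2000 - 1.1000i) / (8.2^2 + 1.1^2)
Numerator real = -7.4*8.2 + 17.8*1.1 = -41.1
Numerator imag = 17.8*8.2 - (-7.4)*1.1 = 154.1
Denominator = 68.45
Re(z) = -41.1/68.45 = -0.6004
Im(z) = 154.1/68.45 = 2.2513

Re(z) = -0.6004, Im(z) = 2.2513


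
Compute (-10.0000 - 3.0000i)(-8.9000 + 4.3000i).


Real = -10*(-8.9) - (-3)*4.3 = 89 - (-12.9) = 101.9
Imag = -10*4.3 - (8.9)*(-3) = -43 + 26.7 = -16.3

101.9000 - 16.3000i


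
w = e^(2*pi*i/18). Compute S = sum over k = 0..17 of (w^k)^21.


The roots are w_k = w^k with w = e^(2*pi*i/18), and (w^k)^21 = (w^21)^k.
So S = 1 + u + u^2 + ... + u^(17) with u = w^21.
21 = 1*18 + 3, so 21 is not a multiple of 18: u = (w^18)^1 * w^3 = w^3 ≠ 1 (w is a primitive 18th root), while u^18 = (w^18)^21 = 1.
Geometric series: S = (1 - u^18)/(1 - u) = (1 - 1)/(1 - u) = 0

S = 0
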